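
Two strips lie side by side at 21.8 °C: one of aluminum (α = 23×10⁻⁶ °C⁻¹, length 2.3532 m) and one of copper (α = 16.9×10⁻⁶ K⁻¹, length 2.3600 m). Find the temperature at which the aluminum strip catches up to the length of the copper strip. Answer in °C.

L₁(1 + α₁ΔT) = L₂(1 + α₂ΔT) ⇒ ΔT = (L₂ − L₁)/(α₁L₁ − α₂L₂)
L₂ − L₁ = 2.3600 − 2.3532 = 6.80×10⁻³ m
α₁L₁ − α₂L₂ = 23×10⁻⁶×2.3532 − 16.9×10⁻⁶×2.3600 = 1.42396×10⁻⁵ m/K
ΔT = 6.80×10⁻³ / 1.42396×10⁻⁵ = 477.542 K
T = 21.8 + 477.542 = 499.342 °C

T = 499.3 °C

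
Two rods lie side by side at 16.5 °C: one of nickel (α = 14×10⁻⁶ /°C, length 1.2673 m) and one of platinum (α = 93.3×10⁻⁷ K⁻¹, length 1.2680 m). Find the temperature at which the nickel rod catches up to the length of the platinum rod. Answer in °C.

T = 134.9 °C

Equal length when α₁L₁ΔT − α₂L₂ΔT = L₂ − L₁ = 7.00×10⁻⁴ m
α₁L₁ = 1.77422×10⁻⁵, α₂L₂ = 1.183044×10⁻⁵ → Δ(αL) = 5.91176×10⁻⁶ m/K
ΔT = 7.00×10⁻⁴ / 5.91176×10⁻⁶ = 118.408 K, so T = 16.5 + 118.408 = 134.908 °C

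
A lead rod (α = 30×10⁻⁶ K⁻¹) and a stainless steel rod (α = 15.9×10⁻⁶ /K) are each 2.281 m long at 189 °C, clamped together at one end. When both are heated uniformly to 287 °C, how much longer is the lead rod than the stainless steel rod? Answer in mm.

3.15 mm

ΔT = 98 K
lead: ΔL = 30×10⁻⁶ × 2.281 m × 98 = 6.7061×10⁻³ m = 6.7061 mm
stainless steel: ΔL = 15.9×10⁻⁶ × 2.281 m × 98 = 3.5543×10⁻³ m = 3.5543 mm
difference = 6.7061 − 3.5543 = 3.1518 mm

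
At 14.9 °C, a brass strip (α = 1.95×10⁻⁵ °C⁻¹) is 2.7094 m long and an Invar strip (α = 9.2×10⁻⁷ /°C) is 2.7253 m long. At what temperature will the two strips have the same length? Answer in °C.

L₁(1 + α₁ΔT) = L₂(1 + α₂ΔT) ⇒ ΔT = (L₂ − L₁)/(α₁L₁ − α₂L₂)
L₂ − L₁ = 2.7253 − 2.7094 = 1.59×10⁻² m
α₁L₁ − α₂L₂ = 1.95×10⁻⁵×2.7094 − 9.2×10⁻⁷×2.7253 = 5.0326024×10⁻⁵ m/K
ΔT = 1.59×10⁻² / 5.0326024×10⁻⁵ = 315.940 K
T = 14.9 + 315.940 = 330.840 °C

T = 330.8 °C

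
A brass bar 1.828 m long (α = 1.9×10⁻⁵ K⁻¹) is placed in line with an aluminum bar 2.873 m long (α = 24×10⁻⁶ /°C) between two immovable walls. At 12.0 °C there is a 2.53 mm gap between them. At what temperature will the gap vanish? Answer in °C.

T = 36.4 °C

Gap closes when ΔL₁ + ΔL₂ = 2.53 mm = 2.53×10⁻³ m
(α₁L₁ + α₂L₂)ΔT = g
α₁L₁ + α₂L₂ = 1.9×10⁻⁵×1.828 + 24×10⁻⁶×2.873 = 1.03684×10⁻⁴ m/K
ΔT = 2.53×10⁻³ / 1.03684×10⁻⁴ = 24.401 K
T = 12.0 + 24.401 = 36.401 °C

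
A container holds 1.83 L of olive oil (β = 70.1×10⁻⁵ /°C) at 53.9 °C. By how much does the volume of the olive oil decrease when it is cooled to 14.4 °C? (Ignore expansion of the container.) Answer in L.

ΔV = 0.0507 L

|ΔT| = |14.4 − 53.9| = 39.5 K
ΔV = βV₀ΔT = (70.1×10⁻⁵)(1.83)(39.5) = 0.0507 L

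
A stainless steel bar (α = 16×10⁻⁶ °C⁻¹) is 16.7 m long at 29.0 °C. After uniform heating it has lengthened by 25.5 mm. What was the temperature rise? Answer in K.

ΔT = 95.4 K

ΔL = αL₀ΔT ⇒ ΔT = ΔL / (αL₀)
ΔT = 25.5×10⁻³ m / (16×10⁻⁶ × 16.7 m) = 95.434 K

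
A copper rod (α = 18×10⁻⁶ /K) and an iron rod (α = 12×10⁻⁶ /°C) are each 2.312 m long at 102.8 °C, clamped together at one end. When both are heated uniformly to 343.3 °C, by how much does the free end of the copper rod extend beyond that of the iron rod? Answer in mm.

3.34 mm

ΔT = 240.5 K
copper: ΔL = 18×10⁻⁶ × 2.312 m × 240.5 = 1.0009×10⁻² m = 10.009 mm
iron: ΔL = 12×10⁻⁶ × 2.312 m × 240.5 = 6.6724×10⁻³ m = 6.6724 mm
difference = 10.009 − 6.6724 = 3.3366 mm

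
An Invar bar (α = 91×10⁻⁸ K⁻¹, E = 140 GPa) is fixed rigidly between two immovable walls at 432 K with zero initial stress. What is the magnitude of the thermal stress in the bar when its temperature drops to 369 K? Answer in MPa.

Fully constrained: the free strain ε = αΔT is blocked, so σ = Eε = EαΔT.
|ΔT| = 63 K
σ = 140×10⁹ × 91×10⁻⁸ × 63 = 8.03×10⁶ Pa

σ = 8.03 MPa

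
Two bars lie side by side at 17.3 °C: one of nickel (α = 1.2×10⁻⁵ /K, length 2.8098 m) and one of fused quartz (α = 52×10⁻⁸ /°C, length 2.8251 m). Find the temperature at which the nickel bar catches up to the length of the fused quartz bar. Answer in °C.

T = 491.7 °C

L₁(1 + α₁ΔT) = L₂(1 + α₂ΔT) ⇒ ΔT = (L₂ − L₁)/(α₁L₁ − α₂L₂)
L₂ − L₁ = 2.8251 − 2.8098 = 1.53×10⁻² m
α₁L₁ − α₂L₂ = 1.2×10⁻⁵×2.8098 − 52×10⁻⁸×2.8251 = 3.2248548×10⁻⁵ m/K
ΔT = 1.53×10⁻² / 3.2248548×10⁻⁵ = 474.440 K
T = 17.3 + 474.440 = 491.740 °C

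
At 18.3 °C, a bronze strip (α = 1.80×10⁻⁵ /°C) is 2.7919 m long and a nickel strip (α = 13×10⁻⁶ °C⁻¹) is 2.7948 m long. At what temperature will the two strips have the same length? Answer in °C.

Equal length when α₁L₁ΔT − α₂L₂ΔT = L₂ − L₁ = 2.90×10⁻³ m
α₁L₁ = 5.02542×10⁻⁵, α₂L₂ = 3.63324×10⁻⁵ → Δ(αL) = 1.39218×10⁻⁵ m/K
ΔT = 2.90×10⁻³ / 1.39218×10⁻⁵ = 208.306 K, so T = 18.3 + 208.306 = 226.606 °C

T = 226.6 °C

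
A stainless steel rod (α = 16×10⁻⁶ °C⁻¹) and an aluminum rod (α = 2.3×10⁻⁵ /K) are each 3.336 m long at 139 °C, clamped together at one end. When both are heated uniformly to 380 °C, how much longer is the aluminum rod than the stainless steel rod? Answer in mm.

ΔT = 241 K
stainless steel: ΔL = 16×10⁻⁶ × 3.336 m × 241 = 1.2864×10⁻² m = 12.864 mm
aluminum: ΔL = 2.3×10⁻⁵ × 3.336 m × 241 = 1.8491×10⁻² m = 18.491 mm
difference = 18.491 − 12.864 = 5.627 mm

5.63 mm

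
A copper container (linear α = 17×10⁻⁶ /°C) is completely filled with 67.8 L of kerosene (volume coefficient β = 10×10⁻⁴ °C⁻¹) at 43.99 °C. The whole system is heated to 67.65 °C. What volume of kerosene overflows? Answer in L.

The container also expands: β_container ≈ 3α = 5.1×10⁻⁵ /K
Net overflow = V₀(β_liq − 3α_cont)ΔT
β − 3α = 1.00×10⁻³ − 5.1×10⁻⁵ = 9.49×10⁻⁴ /K; ΔT = 23.66 K
ΔV = 67.8 × 9.49×10⁻⁴ × 23.66 = 1.52 L

1.52 L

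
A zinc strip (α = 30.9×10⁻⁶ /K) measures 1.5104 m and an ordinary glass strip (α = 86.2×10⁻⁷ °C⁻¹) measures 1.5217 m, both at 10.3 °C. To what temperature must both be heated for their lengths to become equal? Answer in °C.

L₁(1 + α₁ΔT) = L₂(1 + α₂ΔT) ⇒ ΔT = (L₂ − L₁)/(α₁L₁ − α₂L₂)
L₂ − L₁ = 1.5217 − 1.5104 = 1.13×10⁻² m
α₁L₁ − α₂L₂ = 30.9×10⁻⁶×1.5104 − 86.2×10⁻⁷×1.5217 = 3.3554306×10⁻⁵ m/K
ΔT = 1.13×10⁻² / 3.3554306×10⁻⁵ = 336.768 K
T = 10.3 + 336.768 = 347.068 °C

T = 347.1 °C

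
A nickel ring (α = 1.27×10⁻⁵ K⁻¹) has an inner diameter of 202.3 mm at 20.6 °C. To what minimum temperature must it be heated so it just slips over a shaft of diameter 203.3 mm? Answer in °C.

Required Δd = 203.3 − 202.3 = 1.0 mm
Δd = αd₀ΔT ⇒ ΔT = Δd/(αd₀) = 1.0 / (1.27×10⁻⁵ × 202.3) = 389.22 K
T_min = 20.6 + 389.22 = 409.82 °C

T = 410 °C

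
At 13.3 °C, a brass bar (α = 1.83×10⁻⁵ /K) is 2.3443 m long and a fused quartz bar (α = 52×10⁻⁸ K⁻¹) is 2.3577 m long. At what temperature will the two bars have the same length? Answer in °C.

T = 334.8 °C

L₁(1 + α₁ΔT) = L₂(1 + α₂ΔT) ⇒ ΔT = (L₂ − L₁)/(α₁L₁ − α₂L₂)
L₂ − L₁ = 2.3577 − 2.3443 = 1.34×10⁻² m
α₁L₁ − α₂L₂ = 1.83×10⁻⁵×2.3443 − 52×10⁻⁸×2.3577 = 4.1674686×10⁻⁵ m/K
ΔT = 1.34×10⁻² / 4.1674686×10⁻⁵ = 321.538 K
T = 13.3 + 321.538 = 334.838 °C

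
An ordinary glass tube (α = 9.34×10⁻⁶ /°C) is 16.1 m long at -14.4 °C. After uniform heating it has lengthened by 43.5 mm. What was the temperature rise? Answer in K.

ΔL = αL₀ΔT ⇒ ΔT = ΔL / (αL₀)
ΔT = 43.5×10⁻³ m / (9.34×10⁻⁶ × 16.1 m) = 289.28 K

ΔT = 289 K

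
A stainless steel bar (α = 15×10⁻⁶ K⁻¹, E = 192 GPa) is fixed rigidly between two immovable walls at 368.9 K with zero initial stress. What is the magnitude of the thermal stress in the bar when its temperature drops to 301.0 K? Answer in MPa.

Fully constrained: the free strain ε = αΔT is blocked, so σ = Eε = EαΔT.
|ΔT| = 67.9 K
σ = 192×10⁹ × 15×10⁻⁶ × 67.9 = 1.96×10⁸ Pa

σ = 196 MPa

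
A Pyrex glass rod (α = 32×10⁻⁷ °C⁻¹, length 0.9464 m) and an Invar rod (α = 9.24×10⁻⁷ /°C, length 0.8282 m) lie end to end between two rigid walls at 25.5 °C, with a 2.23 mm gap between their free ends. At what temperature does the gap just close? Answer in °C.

Gap closes when ΔL₁ + ΔL₂ = 2.23 mm = 2.23×10⁻³ m
(α₁L₁ + α₂L₂)ΔT = g
α₁L₁ + α₂L₂ = 32×10⁻⁷×0.9464 + 9.24×10⁻⁷×0.8282 = 3.7937368×10⁻⁶ m/K
ΔT = 2.23×10⁻³ / 3.7937368×10⁻⁶ = 587.81 K
T = 25.5 + 587.81 = 613.31 °C

T = 613 °C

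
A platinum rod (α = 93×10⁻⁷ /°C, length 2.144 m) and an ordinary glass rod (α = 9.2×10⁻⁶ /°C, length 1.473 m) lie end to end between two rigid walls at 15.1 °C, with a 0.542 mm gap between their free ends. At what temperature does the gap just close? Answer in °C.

T = 31.3 °C

α₁L₁ = 1.99392×10⁻⁵ m/K, α₂L₂ = 1.35516×10⁻⁵ m/K → total 3.34908×10⁻⁵ m/K
ΔT = g/(α₁L₁+α₂L₂) = 5.42×10⁻⁴ / 3.34908×10⁻⁵ = 16.184 K
T = 15.1 + 16.184 = 31.284 °C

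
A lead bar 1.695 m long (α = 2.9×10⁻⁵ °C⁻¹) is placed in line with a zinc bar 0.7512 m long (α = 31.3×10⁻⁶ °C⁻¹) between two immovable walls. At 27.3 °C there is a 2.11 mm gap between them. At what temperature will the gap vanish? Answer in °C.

T = 56.3 °C

Gap closes when ΔL₁ + ΔL₂ = 2.11 mm = 2.11×10⁻³ m
(α₁L₁ + α₂L₂)ΔT = g
α₁L₁ + α₂L₂ = 2.9×10⁻⁵×1.695 + 31.3×10⁻⁶×0.7512 = 7.266756×10⁻⁵ m/K
ΔT = 2.11×10⁻³ / 7.266756×10⁻⁵ = 29.036 K
T = 27.3 + 29.036 = 56.336 °C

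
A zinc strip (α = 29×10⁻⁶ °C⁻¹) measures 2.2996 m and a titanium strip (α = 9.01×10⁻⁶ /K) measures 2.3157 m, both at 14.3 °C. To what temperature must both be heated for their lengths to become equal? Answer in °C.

Equal length when α₁L₁ΔT − α₂L₂ΔT = L₂ − L₁ = 1.61×10⁻² m
α₁L₁ = 6.66884×10⁻⁵, α₂L₂ = 2.0864457×10⁻⁵ → Δ(αL) = 4.5823943×10⁻⁵ m/K
ΔT = 1.61×10⁻² / 4.5823943×10⁻⁵ = 351.345 K, so T = 14.3 + 351.345 = 365.645 °C

T = 365.6 °C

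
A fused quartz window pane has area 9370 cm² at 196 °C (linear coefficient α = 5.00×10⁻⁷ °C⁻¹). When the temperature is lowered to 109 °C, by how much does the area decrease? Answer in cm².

ΔA = 0.815 cm²

Area coefficient ≈ 2α; |ΔT| = 87 K
ΔA = 2αA₀ΔT = 2(5.00×10⁻⁷)(9370)(87) = 0.815 cm²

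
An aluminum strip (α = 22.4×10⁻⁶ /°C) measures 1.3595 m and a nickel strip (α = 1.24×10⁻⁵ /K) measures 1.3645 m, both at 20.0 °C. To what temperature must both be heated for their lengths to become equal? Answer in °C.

T = 389.5 °C

Equal length when α₁L₁ΔT − α₂L₂ΔT = L₂ − L₁ = 5.00×10⁻³ m
α₁L₁ = 3.04528×10⁻⁵, α₂L₂ = 1.69198×10⁻⁵ → Δ(αL) = 1.3533×10⁻⁵ m/K
ΔT = 5.00×10⁻³ / 1.3533×10⁻⁵ = 369.467 K, so T = 20.0 + 369.467 = 389.467 °C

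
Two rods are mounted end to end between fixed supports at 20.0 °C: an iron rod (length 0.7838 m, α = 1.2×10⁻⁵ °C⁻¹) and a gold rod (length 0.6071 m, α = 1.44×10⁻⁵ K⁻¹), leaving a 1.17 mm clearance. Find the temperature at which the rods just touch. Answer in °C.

α₁L₁ = 9.4056×10⁻⁶ m/K, α₂L₂ = 8.74224×10⁻⁶ m/K → total 1.814784×10⁻⁵ m/K
ΔT = g/(α₁L₁+α₂L₂) = 1.17×10⁻³ / 1.814784×10⁻⁵ = 64.470 K
T = 20.0 + 64.470 = 84.470 °C

T = 84.5 °C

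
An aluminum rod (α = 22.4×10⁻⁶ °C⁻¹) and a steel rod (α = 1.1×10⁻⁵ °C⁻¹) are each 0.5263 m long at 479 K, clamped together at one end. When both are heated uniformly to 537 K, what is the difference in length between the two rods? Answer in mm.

ΔT = 58 K
aluminum: ΔL = 22.4×10⁻⁶ × 0.5263 m × 58 = 6.8377×10⁻⁴ m = 0.68377 mm
steel: ΔL = 1.1×10⁻⁵ × 0.5263 m × 58 = 3.3578×10⁻⁴ m = 0.33578 mm
difference = 0.68377 − 0.33578 = 0.34799 mm

0.348 mm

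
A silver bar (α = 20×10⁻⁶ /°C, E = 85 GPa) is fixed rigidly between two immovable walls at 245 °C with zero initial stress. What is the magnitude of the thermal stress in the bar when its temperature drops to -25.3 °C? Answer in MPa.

σ = 460 MPa

Fully constrained: the free strain ε = αΔT is blocked, so σ = Eε = EαΔT.
|ΔT| = 270.3 K
σ = 85.0×10⁹ × 20×10⁻⁶ × 270.3 = 4.60×10⁸ Pa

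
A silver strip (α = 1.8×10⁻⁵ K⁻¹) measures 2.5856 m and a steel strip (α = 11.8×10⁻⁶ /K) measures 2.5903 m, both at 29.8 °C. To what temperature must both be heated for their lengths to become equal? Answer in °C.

T = 324.0 °C

Equal length when α₁L₁ΔT − α₂L₂ΔT = L₂ − L₁ = 4.70×10⁻³ m
α₁L₁ = 4.65408×10⁻⁵, α₂L₂ = 3.056554×10⁻⁵ → Δ(αL) = 1.597526×10⁻⁵ m/K
ΔT = 4.70×10⁻³ / 1.597526×10⁻⁵ = 294.205 K, so T = 29.8 + 294.205 = 324.005 °C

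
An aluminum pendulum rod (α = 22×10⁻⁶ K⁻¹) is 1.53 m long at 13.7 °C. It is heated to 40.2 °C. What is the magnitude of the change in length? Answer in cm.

ΔL = 0.0892 cm

|ΔT| = |40.2 − 13.7| = 26.5 K
ΔL = αL₀ΔT = (22×10⁻⁶)(1.53)(26.5) = 8.92×10⁻⁴ m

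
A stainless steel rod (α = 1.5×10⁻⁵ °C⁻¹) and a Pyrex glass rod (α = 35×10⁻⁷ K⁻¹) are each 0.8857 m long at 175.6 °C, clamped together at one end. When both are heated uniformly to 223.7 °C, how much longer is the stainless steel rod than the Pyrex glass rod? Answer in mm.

ΔT = 48.1 K
stainless steel: ΔL = 1.5×10⁻⁵ × 0.8857 m × 48.1 = 6.3903×10⁻⁴ m = 0.63903 mm
Pyrex glass: ΔL = 35×10⁻⁷ × 0.8857 m × 48.1 = 1.4911×10⁻⁴ m = 0.14911 mm
difference = 0.63903 − 0.14911 = 0.48992 mm

0.490 mm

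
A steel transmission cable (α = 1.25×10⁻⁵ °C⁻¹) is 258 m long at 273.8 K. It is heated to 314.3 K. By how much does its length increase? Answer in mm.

ΔL = 131 mm

|ΔT| = |314.3 − 273.8| = 40.5 K
ΔL = αL₀ΔT = (1.25×10⁻⁵)(258)(40.5) = 1.31×10⁻¹ m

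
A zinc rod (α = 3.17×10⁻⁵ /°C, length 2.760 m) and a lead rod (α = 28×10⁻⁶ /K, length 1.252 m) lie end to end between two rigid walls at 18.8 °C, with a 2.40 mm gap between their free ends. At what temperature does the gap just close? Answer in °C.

T = 38.4 °C

α₁L₁ = 8.7492×10⁻⁵ m/K, α₂L₂ = 3.5056×10⁻⁵ m/K → total 1.22548×10⁻⁴ m/K
ΔT = g/(α₁L₁+α₂L₂) = 2.40×10⁻³ / 1.22548×10⁻⁴ = 19.584 K
T = 18.8 + 19.584 = 38.384 °C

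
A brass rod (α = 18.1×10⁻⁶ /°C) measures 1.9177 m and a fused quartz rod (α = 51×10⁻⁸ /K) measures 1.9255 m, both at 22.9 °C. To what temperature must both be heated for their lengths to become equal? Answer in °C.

L₁(1 + α₁ΔT) = L₂(1 + α₂ΔT) ⇒ ΔT = (L₂ − L₁)/(α₁L₁ − α₂L₂)
L₂ − L₁ = 1.9255 − 1.9177 = 7.80×10⁻³ m
α₁L₁ − α₂L₂ = 18.1×10⁻⁶×1.9177 − 51×10⁻⁸×1.9255 = 3.3728365×10⁻⁵ m/K
ΔT = 7.80×10⁻³ / 3.3728365×10⁻⁵ = 231.259 K
T = 22.9 + 231.259 = 254.159 °C

T = 254.2 °C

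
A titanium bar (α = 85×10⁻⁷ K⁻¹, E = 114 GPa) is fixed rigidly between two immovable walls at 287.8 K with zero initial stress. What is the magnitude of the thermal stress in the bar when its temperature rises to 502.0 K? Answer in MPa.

σ = 208 MPa

Fully constrained: the free strain ε = αΔT is blocked, so σ = Eε = EαΔT.
|ΔT| = 214.2 K
σ = 114×10⁹ × 85×10⁻⁷ × 214.2 = 2.08×10⁸ Pa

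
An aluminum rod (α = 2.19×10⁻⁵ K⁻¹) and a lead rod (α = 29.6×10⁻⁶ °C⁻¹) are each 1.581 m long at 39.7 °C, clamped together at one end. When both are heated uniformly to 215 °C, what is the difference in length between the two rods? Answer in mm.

2.13 mm

ΔT = 175.3 K
aluminum: ΔL = 2.19×10⁻⁵ × 1.581 m × 175.3 = 6.0696×10⁻³ m = 6.0696 mm
lead: ΔL = 29.6×10⁻⁶ × 1.581 m × 175.3 = 8.2036×10⁻³ m = 8.2036 mm
difference = 8.2036 − 6.0696 = 2.1340 mm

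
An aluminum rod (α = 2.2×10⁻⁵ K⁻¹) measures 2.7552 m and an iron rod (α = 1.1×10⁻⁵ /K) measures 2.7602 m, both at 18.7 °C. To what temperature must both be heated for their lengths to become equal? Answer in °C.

Equal length when α₁L₁ΔT − α₂L₂ΔT = L₂ − L₁ = 5.00×10⁻³ m
α₁L₁ = 6.06144×10⁻⁵, α₂L₂ = 3.03622×10⁻⁵ → Δ(αL) = 3.02522×10⁻⁵ m/K
ΔT = 5.00×10⁻³ / 3.02522×10⁻⁵ = 165.277 K, so T = 18.7 + 165.277 = 183.977 °C

T = 184.0 °C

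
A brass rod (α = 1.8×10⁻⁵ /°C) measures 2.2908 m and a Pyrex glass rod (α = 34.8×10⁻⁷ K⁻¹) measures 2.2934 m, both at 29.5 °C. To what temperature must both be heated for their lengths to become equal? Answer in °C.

L₁(1 + α₁ΔT) = L₂(1 + α₂ΔT) ⇒ ΔT = (L₂ − L₁)/(α₁L₁ − α₂L₂)
L₂ − L₁ = 2.2934 − 2.2908 = 2.60×10⁻³ m
α₁L₁ − α₂L₂ = 1.8×10⁻⁵×2.2908 − 34.8×10⁻⁷×2.2934 = 3.3253368×10⁻⁵ m/K
ΔT = 2.60×10⁻³ / 3.3253368×10⁻⁵ = 78.188 K
T = 29.5 + 78.188 = 107.688 °C

T = 107.7 °C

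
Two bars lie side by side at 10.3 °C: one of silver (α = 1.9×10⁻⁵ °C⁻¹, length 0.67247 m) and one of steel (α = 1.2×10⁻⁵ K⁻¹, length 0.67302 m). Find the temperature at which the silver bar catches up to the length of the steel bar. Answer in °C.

Equal length when α₁L₁ΔT − α₂L₂ΔT = L₂ − L₁ = 5.50×10⁻⁴ m
α₁L₁ = 1.277693×10⁻⁵, α₂L₂ = 8.07624×10⁻⁶ → Δ(αL) = 4.70069×10⁻⁶ m/K
ΔT = 5.50×10⁻⁴ / 4.70069×10⁻⁶ = 117.004 K, so T = 10.3 + 117.004 = 127.304 °C

T = 127.3 °C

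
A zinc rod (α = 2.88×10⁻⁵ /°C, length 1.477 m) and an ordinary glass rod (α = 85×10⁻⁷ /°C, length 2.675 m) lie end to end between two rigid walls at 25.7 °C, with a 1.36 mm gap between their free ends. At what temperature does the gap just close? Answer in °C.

T = 46.5 °C

α₁L₁ = 4.25376×10⁻⁵ m/K, α₂L₂ = 2.27375×10⁻⁵ m/K → total 6.52751×10⁻⁵ m/K
ΔT = g/(α₁L₁+α₂L₂) = 1.36×10⁻³ / 6.52751×10⁻⁵ = 20.835 K
T = 25.7 + 20.835 = 46.535 °C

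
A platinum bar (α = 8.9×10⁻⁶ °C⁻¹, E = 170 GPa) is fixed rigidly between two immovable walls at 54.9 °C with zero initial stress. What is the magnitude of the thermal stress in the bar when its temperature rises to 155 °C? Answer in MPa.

Fully constrained: the free strain ε = αΔT is blocked, so σ = Eε = EαΔT.
|ΔT| = 100.1 K
σ = 170×10⁹ × 8.9×10⁻⁶ × 100.1 = 1.51×10⁸ Pa

σ = 151 MPa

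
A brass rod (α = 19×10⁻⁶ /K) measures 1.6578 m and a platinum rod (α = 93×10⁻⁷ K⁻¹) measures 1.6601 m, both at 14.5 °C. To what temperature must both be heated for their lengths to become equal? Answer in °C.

Equal length when α₁L₁ΔT − α₂L₂ΔT = L₂ − L₁ = 2.30×10⁻³ m
α₁L₁ = 3.14982×10⁻⁵, α₂L₂ = 1.543893×10⁻⁵ → Δ(αL) = 1.605927×10⁻⁵ m/K
ΔT = 2.30×10⁻³ / 1.605927×10⁻⁵ = 143.219 K, so T = 14.5 + 143.219 = 157.719 °C

T = 157.7 °C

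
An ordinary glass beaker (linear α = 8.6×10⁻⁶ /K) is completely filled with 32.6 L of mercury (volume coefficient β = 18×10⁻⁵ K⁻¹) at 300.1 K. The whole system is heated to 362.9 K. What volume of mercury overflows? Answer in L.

0.316 L

The beaker also expands: β_container ≈ 3α = 2.58×10⁻⁵ /K
Net overflow = V₀(β_liq − 3α_cont)ΔT
β − 3α = 1.80×10⁻⁴ − 2.58×10⁻⁵ = 1.542×10⁻⁴ /K; ΔT = 62.8 K
ΔV = 32.6 × 1.542×10⁻⁴ × 62.8 = 0.316 L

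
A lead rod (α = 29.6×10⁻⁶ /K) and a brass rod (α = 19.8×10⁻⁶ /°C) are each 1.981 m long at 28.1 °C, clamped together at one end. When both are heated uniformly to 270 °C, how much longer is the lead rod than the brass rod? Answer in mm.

4.70 mm

ΔT = 241.9 K
lead: ΔL = 29.6×10⁻⁶ × 1.981 m × 241.9 = 1.4184×10⁻² m = 14.184 mm
brass: ΔL = 19.8×10⁻⁶ × 1.981 m × 241.9 = 9.4882×10⁻³ m = 9.4882 mm
difference = 14.184 − 9.4882 = 4.6958 mm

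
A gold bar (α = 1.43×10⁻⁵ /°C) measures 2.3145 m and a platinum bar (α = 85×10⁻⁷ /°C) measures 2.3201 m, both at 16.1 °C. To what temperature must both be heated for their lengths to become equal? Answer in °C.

T = 434.7 °C

Equal length when α₁L₁ΔT − α₂L₂ΔT = L₂ − L₁ = 5.60×10⁻³ m
α₁L₁ = 3.309735×10⁻⁵, α₂L₂ = 1.972085×10⁻⁵ → Δ(αL) = 1.33765×10⁻⁵ m/K
ΔT = 5.60×10⁻³ / 1.33765×10⁻⁵ = 418.645 K, so T = 16.1 + 418.645 = 434.745 °C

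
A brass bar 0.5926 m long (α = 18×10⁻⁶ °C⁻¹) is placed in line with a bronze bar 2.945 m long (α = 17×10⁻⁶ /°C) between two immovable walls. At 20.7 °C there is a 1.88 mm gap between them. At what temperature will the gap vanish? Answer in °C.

Gap closes when ΔL₁ + ΔL₂ = 1.88 mm = 1.88×10⁻³ m
(α₁L₁ + α₂L₂)ΔT = g
α₁L₁ + α₂L₂ = 18×10⁻⁶×0.5926 + 17×10⁻⁶×2.945 = 6.07318×10⁻⁵ m/K
ΔT = 1.88×10⁻³ / 6.07318×10⁻⁵ = 30.956 K
T = 20.7 + 30.956 = 51.656 °C

T = 51.7 °C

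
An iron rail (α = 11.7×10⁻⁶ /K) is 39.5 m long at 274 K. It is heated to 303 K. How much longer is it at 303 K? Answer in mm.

|ΔT| = |303 − 274| = 29 K
ΔL = αL₀ΔT = (11.7×10⁻⁶)(39.5)(29) = 1.34×10⁻² m

ΔL = 13.4 mm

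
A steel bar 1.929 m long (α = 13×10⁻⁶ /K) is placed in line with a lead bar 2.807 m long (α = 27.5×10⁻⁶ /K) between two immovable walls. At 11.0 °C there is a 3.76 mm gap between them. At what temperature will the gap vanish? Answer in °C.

T = 47.8 °C

α₁L₁ = 2.5077×10⁻⁵ m/K, α₂L₂ = 7.71925×10⁻⁵ m/K → total 1.022695×10⁻⁴ m/K
ΔT = g/(α₁L₁+α₂L₂) = 3.76×10⁻³ / 1.022695×10⁻⁴ = 36.766 K
T = 11.0 + 36.766 = 47.766 °C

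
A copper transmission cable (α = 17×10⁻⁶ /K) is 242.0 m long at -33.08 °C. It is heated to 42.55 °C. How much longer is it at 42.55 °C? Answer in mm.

ΔL = 311 mm

|ΔT| = |42.55 − (-33.08)| = 75.63 K
ΔL = αL₀ΔT = (17×10⁻⁶)(242.0)(75.63) = 3.11×10⁻¹ m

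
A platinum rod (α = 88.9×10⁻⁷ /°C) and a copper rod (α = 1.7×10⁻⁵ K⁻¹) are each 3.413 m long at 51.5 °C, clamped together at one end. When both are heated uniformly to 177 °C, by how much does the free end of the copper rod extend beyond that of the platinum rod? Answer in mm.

3.47 mm

ΔT = 125.5 K
platinum: ΔL = 88.9×10⁻⁷ × 3.413 m × 125.5 = 3.8079×10⁻³ m = 3.8079 mm
copper: ΔL = 1.7×10⁻⁵ × 3.413 m × 125.5 = 7.2816×10⁻³ m = 7.2816 mm
difference = 7.2816 − 3.8079 = 3.4737 mm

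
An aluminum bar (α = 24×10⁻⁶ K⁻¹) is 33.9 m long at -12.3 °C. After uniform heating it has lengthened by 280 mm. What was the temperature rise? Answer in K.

ΔL = αL₀ΔT ⇒ ΔT = ΔL / (αL₀)
ΔT = 280×10⁻³ m / (24×10⁻⁶ × 33.9 m) = 344.15 K

ΔT = 344 K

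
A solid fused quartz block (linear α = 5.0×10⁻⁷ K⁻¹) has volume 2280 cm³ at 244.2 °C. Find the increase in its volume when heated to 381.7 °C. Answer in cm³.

ΔV = 0.470 cm³

Isotropic solid: β ≈ 3α = 1.5×10⁻⁶ /K; ΔT = 137.5 K
ΔV = 3αV₀ΔT = 3(5.0×10⁻⁷)(2280)(137.5) = 0.470 cm³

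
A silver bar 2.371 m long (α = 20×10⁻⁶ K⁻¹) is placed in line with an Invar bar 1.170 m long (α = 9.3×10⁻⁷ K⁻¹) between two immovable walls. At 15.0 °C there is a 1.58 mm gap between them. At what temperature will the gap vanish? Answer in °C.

α₁L₁ = 4.742×10⁻⁵ m/K, α₂L₂ = 1.0881×10⁻⁶ m/K → total 4.85081×10⁻⁵ m/K
ΔT = g/(α₁L₁+α₂L₂) = 1.58×10⁻³ / 4.85081×10⁻⁵ = 32.572 K
T = 15.0 + 32.572 = 47.572 °C

T = 47.6 °C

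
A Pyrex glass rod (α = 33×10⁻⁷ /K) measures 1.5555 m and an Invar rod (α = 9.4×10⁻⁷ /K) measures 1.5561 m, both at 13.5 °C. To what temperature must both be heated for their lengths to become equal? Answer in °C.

T = 177.0 °C

L₁(1 + α₁ΔT) = L₂(1 + α₂ΔT) ⇒ ΔT = (L₂ − L₁)/(α₁L₁ − α₂L₂)
L₂ − L₁ = 1.5561 − 1.5555 = 6.00×10⁻⁴ m
α₁L₁ − α₂L₂ = 33×10⁻⁷×1.5555 − 9.4×10⁻⁷×1.5561 = 3.670416×10⁻⁶ m/K
ΔT = 6.00×10⁻⁴ / 3.670416×10⁻⁶ = 163.469 K
T = 13.5 + 163.469 = 176.969 °C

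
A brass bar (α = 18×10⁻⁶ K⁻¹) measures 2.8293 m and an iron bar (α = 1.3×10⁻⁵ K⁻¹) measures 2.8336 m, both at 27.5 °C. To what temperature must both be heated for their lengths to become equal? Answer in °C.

T = 332.7 °C

L₁(1 + α₁ΔT) = L₂(1 + α₂ΔT) ⇒ ΔT = (L₂ − L₁)/(α₁L₁ − α₂L₂)
L₂ − L₁ = 2.8336 − 2.8293 = 4.30×10⁻³ m
α₁L₁ − α₂L₂ = 18×10⁻⁶×2.8293 − 1.3×10⁻⁵×2.8336 = 1.40906×10⁻⁵ m/K
ΔT = 4.30×10⁻³ / 1.40906×10⁻⁵ = 305.168 K
T = 27.5 + 305.168 = 332.668 °C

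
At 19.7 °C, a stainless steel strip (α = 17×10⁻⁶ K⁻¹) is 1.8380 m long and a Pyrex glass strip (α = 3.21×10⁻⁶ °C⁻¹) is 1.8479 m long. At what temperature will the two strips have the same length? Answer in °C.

T = 410.8 °C

L₁(1 + α₁ΔT) = L₂(1 + α₂ΔT) ⇒ ΔT = (L₂ − L₁)/(α₁L₁ − α₂L₂)
L₂ − L₁ = 1.8479 − 1.8380 = 9.90×10⁻³ m
α₁L₁ − α₂L₂ = 17×10⁻⁶×1.8380 − 3.21×10⁻⁶×1.8479 = 2.5314241×10⁻⁵ m/K
ΔT = 9.90×10⁻³ / 2.5314241×10⁻⁵ = 391.084 K
T = 19.7 + 391.084 = 410.784 °C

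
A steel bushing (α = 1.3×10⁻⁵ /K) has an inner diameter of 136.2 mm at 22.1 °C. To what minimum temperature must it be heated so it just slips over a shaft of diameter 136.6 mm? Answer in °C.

T = 248 °C

Required Δd = 136.6 − 136.2 = 0.4 mm
Δd = αd₀ΔT ⇒ ΔT = Δd/(αd₀) = 0.4 / (1.3×10⁻⁵ × 136.2) = 225.91 K
T_min = 22.1 + 225.91 = 248.01 °C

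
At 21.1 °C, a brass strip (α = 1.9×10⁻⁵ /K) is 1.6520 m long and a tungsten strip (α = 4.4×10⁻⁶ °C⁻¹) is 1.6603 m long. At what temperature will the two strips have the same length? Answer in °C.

T = 365.7 °C

L₁(1 + α₁ΔT) = L₂(1 + α₂ΔT) ⇒ ΔT = (L₂ − L₁)/(α₁L₁ − α₂L₂)
L₂ − L₁ = 1.6603 − 1.6520 = 8.30×10⁻³ m
α₁L₁ − α₂L₂ = 1.9×10⁻⁵×1.6520 − 4.4×10⁻⁶×1.6603 = 2.408268×10⁻⁵ m/K
ΔT = 8.30×10⁻³ / 2.408268×10⁻⁵ = 344.646 K
T = 21.1 + 344.646 = 365.746 °C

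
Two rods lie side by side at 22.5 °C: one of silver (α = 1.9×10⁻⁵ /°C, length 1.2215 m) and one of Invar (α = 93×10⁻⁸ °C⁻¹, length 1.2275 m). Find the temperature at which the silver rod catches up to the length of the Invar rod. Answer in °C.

T = 294.4 °C

Equal length when α₁L₁ΔT − α₂L₂ΔT = L₂ − L₁ = 6.00×10⁻³ m
α₁L₁ = 2.32085×10⁻⁵, α₂L₂ = 1.141575×10⁻⁶ → Δ(αL) = 2.2066925×10⁻⁵ m/K
ΔT = 6.00×10⁻³ / 2.2066925×10⁻⁵ = 271.900 K, so T = 22.5 + 271.900 = 294.400 °C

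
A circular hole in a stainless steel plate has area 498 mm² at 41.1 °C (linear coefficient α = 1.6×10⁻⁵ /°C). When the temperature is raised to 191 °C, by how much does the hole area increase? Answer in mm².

ΔA = 2.39 mm²

Area coefficient ≈ 2α; |ΔT| = 149.9 K
ΔA = 2αA₀ΔT = 2(1.6×10⁻⁵)(498)(149.9) = 2.39 mm²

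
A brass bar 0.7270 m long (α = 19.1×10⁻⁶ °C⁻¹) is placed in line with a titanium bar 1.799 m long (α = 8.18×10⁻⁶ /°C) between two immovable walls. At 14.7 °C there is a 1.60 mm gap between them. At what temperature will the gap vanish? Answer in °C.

T = 70.6 °C

α₁L₁ = 1.38857×10⁻⁵ m/K, α₂L₂ = 1.471582×10⁻⁵ m/K → total 2.860152×10⁻⁵ m/K
ΔT = g/(α₁L₁+α₂L₂) = 1.60×10⁻³ / 2.860152×10⁻⁵ = 55.941 K
T = 14.7 + 55.941 = 70.641 °C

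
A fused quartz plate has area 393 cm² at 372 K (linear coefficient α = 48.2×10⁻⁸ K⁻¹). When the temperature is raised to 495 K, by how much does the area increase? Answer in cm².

ΔA = 0.0466 cm²

Area coefficient ≈ 2α; |ΔT| = 123 K
ΔA = 2αA₀ΔT = 2(48.2×10⁻⁸)(393)(123) = 0.0466 cm²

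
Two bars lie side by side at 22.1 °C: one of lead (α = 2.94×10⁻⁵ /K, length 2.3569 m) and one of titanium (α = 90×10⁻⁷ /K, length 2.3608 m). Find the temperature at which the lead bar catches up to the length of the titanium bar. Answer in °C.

T = 103.3 °C

L₁(1 + α₁ΔT) = L₂(1 + α₂ΔT) ⇒ ΔT = (L₂ − L₁)/(α₁L₁ − α₂L₂)
L₂ − L₁ = 2.3608 − 2.3569 = 3.90×10⁻³ m
α₁L₁ − α₂L₂ = 2.94×10⁻⁵×2.3569 − 90×10⁻⁷×2.3608 = 4.804566×10⁻⁵ m/K
ΔT = 3.90×10⁻³ / 4.804566×10⁻⁵ = 81.173 K
T = 22.1 + 81.173 = 103.273 °C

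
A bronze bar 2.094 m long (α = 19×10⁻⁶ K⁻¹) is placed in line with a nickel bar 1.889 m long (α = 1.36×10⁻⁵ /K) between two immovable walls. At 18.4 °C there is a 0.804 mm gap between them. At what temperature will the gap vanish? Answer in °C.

Gap closes when ΔL₁ + ΔL₂ = 0.804 mm = 8.04×10⁻⁴ m
(α₁L₁ + α₂L₂)ΔT = g
α₁L₁ + α₂L₂ = 19×10⁻⁶×2.094 + 1.36×10⁻⁵×1.889 = 6.54764×10⁻⁵ m/K
ΔT = 8.04×10⁻⁴ / 6.54764×10⁻⁵ = 12.279 K
T = 18.4 + 12.279 = 30.679 °C

T = 30.7 °C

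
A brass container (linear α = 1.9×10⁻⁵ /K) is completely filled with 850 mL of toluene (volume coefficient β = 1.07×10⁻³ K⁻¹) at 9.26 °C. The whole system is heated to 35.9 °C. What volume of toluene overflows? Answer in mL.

The container also expands: β_container ≈ 3α = 5.7×10⁻⁵ /K
Net overflow = V₀(β_liq − 3α_cont)ΔT
β − 3α = 1.07×10⁻³ − 5.7×10⁻⁵ = 1.013×10⁻³ /K; ΔT = 26.64 K
ΔV = 850 × 1.013×10⁻³ × 26.64 = 22.9 mL

22.9 mL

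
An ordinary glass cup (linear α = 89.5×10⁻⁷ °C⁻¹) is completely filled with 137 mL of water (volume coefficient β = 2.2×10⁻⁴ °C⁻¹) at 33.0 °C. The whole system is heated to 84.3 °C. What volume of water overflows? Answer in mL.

1.36 mL

The cup also expands: β_container ≈ 3α = 2.685×10⁻⁵ /K
Net overflow = V₀(β_liq − 3α_cont)ΔT
β − 3α = 2.20×10⁻⁴ − 2.685×10⁻⁵ = 1.9315×10⁻⁴ /K; ΔT = 51.3 K
ΔV = 137 × 1.9315×10⁻⁴ × 51.3 = 1.36 mL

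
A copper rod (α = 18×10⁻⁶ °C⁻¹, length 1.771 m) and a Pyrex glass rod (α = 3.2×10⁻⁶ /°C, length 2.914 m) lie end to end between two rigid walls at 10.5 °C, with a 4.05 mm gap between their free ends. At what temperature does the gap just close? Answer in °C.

T = 109 °C

α₁L₁ = 3.1878×10⁻⁵ m/K, α₂L₂ = 9.3248×10⁻⁶ m/K → total 4.12028×10⁻⁵ m/K
ΔT = g/(α₁L₁+α₂L₂) = 4.05×10⁻³ / 4.12028×10⁻⁵ = 98.29 K
T = 10.5 + 98.29 = 108.79 °C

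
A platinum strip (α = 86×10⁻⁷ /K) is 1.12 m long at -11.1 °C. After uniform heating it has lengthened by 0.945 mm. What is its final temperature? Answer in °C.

ΔL = αL₀ΔT ⇒ ΔT = ΔL / (αL₀)
ΔT = 0.945×10⁻³ m / (86×10⁻⁷ × 1.12 m) = 98.110 K
T = -11.1 + 98.110 = 87.010 °C

T = 87.0 °C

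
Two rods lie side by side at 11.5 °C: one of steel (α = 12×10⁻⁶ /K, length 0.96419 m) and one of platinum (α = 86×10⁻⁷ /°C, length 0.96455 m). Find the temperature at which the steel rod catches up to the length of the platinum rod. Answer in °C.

L₁(1 + α₁ΔT) = L₂(1 + α₂ΔT) ⇒ ΔT = (L₂ − L₁)/(α₁L₁ − α₂L₂)
L₂ − L₁ = 0.96455 − 0.96419 = 3.60×10⁻⁴ m
α₁L₁ − α₂L₂ = 12×10⁻⁶×0.96419 − 86×10⁻⁷×0.96455 = 3.27515×10⁻⁶ m/K
ΔT = 3.60×10⁻⁴ / 3.27515×10⁻⁶ = 109.919 K
T = 11.5 + 109.919 = 121.419 °C

T = 121.4 °C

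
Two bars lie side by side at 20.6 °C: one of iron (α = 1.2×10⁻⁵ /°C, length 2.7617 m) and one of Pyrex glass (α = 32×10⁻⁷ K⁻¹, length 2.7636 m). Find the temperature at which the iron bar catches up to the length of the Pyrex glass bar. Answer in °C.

T = 98.80 °C

Equal length when α₁L₁ΔT − α₂L₂ΔT = L₂ − L₁ = 1.90×10⁻³ m
α₁L₁ = 3.31404×10⁻⁵, α₂L₂ = 8.84352×10⁻⁶ → Δ(αL) = 2.429688×10⁻⁵ m/K
ΔT = 1.90×10⁻³ / 2.429688×10⁻⁵ = 78.1993 K, so T = 20.6 + 78.1993 = 98.7993 °C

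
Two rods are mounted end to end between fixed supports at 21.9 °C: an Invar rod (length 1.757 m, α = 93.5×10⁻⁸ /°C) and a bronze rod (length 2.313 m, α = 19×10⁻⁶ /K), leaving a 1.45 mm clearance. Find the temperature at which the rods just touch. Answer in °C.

Gap closes when ΔL₁ + ΔL₂ = 1.45 mm = 1.45×10⁻³ m
(α₁L₁ + α₂L₂)ΔT = g
α₁L₁ + α₂L₂ = 93.5×10⁻⁸×1.757 + 19×10⁻⁶×2.313 = 4.5589795×10⁻⁵ m/K
ΔT = 1.45×10⁻³ / 4.5589795×10⁻⁵ = 31.805 K
T = 21.9 + 31.805 = 53.705 °C

T = 53.7 °C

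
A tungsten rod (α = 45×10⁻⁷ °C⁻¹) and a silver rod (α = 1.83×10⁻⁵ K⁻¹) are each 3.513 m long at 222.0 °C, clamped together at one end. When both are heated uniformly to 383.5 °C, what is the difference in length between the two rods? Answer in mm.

ΔT = 161.5 K
tungsten: ΔL = 45×10⁻⁷ × 3.513 m × 161.5 = 2.5531×10⁻³ m = 2.5531 mm
silver: ΔL = 1.83×10⁻⁵ × 3.513 m × 161.5 = 1.0382×10⁻² m = 10.382 mm
difference = 10.382 − 2.5531 = 7.8289 mm

7.83 mm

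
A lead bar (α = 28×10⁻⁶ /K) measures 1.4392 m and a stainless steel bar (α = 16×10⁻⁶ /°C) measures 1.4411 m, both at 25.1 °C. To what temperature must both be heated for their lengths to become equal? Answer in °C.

Equal length when α₁L₁ΔT − α₂L₂ΔT = L₂ − L₁ = 1.90×10⁻³ m
α₁L₁ = 4.02976×10⁻⁵, α₂L₂ = 2.30576×10⁻⁵ → Δ(αL) = 1.724×10⁻⁵ m/K
ΔT = 1.90×10⁻³ / 1.724×10⁻⁵ = 110.209 K, so T = 25.1 + 110.209 = 135.309 °C

T = 135.3 °C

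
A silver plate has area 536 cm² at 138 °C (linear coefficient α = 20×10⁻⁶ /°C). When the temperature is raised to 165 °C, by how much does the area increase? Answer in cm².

ΔA = 0.579 cm²

Area coefficient ≈ 2α; |ΔT| = 27 K
ΔA = 2αA₀ΔT = 2(20×10⁻⁶)(536)(27) = 0.579 cm²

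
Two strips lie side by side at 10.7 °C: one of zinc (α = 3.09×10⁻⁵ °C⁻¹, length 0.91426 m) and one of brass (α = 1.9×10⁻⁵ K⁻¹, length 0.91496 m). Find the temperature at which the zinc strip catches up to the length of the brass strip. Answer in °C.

Equal length when α₁L₁ΔT − α₂L₂ΔT = L₂ − L₁ = 7.00×10⁻⁴ m
α₁L₁ = 2.8250634×10⁻⁵, α₂L₂ = 1.738424×10⁻⁵ → Δ(αL) = 1.0866394×10⁻⁵ m/K
ΔT = 7.00×10⁻⁴ / 1.0866394×10⁻⁵ = 64.4188 K, so T = 10.7 + 64.4188 = 75.1188 °C

T = 75.12 °C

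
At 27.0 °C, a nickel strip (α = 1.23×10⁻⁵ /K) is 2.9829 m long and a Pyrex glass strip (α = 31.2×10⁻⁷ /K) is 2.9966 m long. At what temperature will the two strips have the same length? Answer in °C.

Equal length when α₁L₁ΔT − α₂L₂ΔT = L₂ − L₁ = 1.37×10⁻² m
α₁L₁ = 3.668967×10⁻⁵, α₂L₂ = 9.349392×10⁻⁶ → Δ(αL) = 2.7340278×10⁻⁵ m/K
ΔT = 1.37×10⁻² / 2.7340278×10⁻⁵ = 501.092 K, so T = 27.0 + 501.092 = 528.092 °C

T = 528.1 °C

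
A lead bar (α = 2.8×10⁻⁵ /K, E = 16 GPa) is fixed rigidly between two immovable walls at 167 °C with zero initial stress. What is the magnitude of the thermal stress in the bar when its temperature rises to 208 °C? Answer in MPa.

σ = 18.4 MPa

Fully constrained: the free strain ε = αΔT is blocked, so σ = Eε = EαΔT.
|ΔT| = 41 K
σ = 16.0×10⁹ × 2.8×10⁻⁵ × 41 = 1.84×10⁷ Pa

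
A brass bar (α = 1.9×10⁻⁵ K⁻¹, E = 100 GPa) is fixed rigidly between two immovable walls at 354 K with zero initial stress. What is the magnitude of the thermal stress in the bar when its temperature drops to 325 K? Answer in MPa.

σ = 55.1 MPa

Fully constrained: the free strain ε = αΔT is blocked, so σ = Eε = EαΔT.
|ΔT| = 29 K
σ = 100×10⁹ × 1.9×10⁻⁵ × 29 = 5.51×10⁷ Pa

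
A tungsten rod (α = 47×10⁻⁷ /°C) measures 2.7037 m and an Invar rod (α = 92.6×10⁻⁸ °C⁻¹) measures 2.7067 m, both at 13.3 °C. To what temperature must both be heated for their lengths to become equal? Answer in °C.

T = 307.4 °C

Equal length when α₁L₁ΔT − α₂L₂ΔT = L₂ − L₁ = 3.00×10⁻³ m
α₁L₁ = 1.270739×10⁻⁵, α₂L₂ = 2.5064042×10⁻⁶ → Δ(αL) = 1.02009858×10⁻⁵ m/K
ΔT = 3.00×10⁻³ / 1.02009858×10⁻⁵ = 294.089 K, so T = 13.3 + 294.089 = 307.389 °C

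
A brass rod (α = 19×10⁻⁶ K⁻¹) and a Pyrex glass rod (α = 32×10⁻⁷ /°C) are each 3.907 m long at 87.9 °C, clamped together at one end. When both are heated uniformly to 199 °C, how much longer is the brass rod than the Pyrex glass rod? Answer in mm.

ΔT = 111.1 K
brass: ΔL = 19×10⁻⁶ × 3.907 m × 111.1 = 8.2473×10⁻³ m = 8.2473 mm
Pyrex glass: ΔL = 32×10⁻⁷ × 3.907 m × 111.1 = 1.3890×10⁻³ m = 1.3890 mm
difference = 8.2473 − 1.3890 = 6.8583 mm

6.86 mm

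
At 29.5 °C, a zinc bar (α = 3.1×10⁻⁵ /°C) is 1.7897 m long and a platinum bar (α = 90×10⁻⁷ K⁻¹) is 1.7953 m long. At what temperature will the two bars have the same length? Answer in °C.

T = 171.9 °C

Equal length when α₁L₁ΔT − α₂L₂ΔT = L₂ − L₁ = 5.60×10⁻³ m
α₁L₁ = 5.54807×10⁻⁵, α₂L₂ = 1.61577×10⁻⁵ → Δ(αL) = 3.9323×10⁻⁵ m/K
ΔT = 5.60×10⁻³ / 3.9323×10⁻⁵ = 142.410 K, so T = 29.5 + 142.410 = 171.910 °C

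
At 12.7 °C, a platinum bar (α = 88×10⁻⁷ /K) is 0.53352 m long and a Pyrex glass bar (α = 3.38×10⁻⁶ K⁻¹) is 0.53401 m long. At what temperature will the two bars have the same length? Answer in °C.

L₁(1 + α₁ΔT) = L₂(1 + α₂ΔT) ⇒ ΔT = (L₂ − L₁)/(α₁L₁ − α₂L₂)
L₂ − L₁ = 0.53401 − 0.53352 = 4.90×10⁻⁴ m
α₁L₁ − α₂L₂ = 88×10⁻⁷×0.53352 − 3.38×10⁻⁶×0.53401 = 2.8900222×10⁻⁶ m/K
ΔT = 4.90×10⁻⁴ / 2.8900222×10⁻⁶ = 169.549 K
T = 12.7 + 169.549 = 182.249 °C

T = 182.2 °C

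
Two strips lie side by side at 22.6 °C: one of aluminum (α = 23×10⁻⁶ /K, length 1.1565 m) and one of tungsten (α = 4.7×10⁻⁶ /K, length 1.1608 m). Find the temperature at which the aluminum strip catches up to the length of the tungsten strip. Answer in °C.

Equal length when α₁L₁ΔT − α₂L₂ΔT = L₂ − L₁ = 4.30×10⁻³ m
α₁L₁ = 2.65995×10⁻⁵, α₂L₂ = 5.45576×10⁻⁶ → Δ(αL) = 2.114374×10⁻⁵ m/K
ΔT = 4.30×10⁻³ / 2.114374×10⁻⁵ = 203.370 K, so T = 22.6 + 203.370 = 225.970 °C

T = 226.0 °C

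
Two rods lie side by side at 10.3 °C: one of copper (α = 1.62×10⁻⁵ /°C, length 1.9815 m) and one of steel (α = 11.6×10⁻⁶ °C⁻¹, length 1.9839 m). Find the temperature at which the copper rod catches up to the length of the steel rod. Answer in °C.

T = 274.4 °C

Equal length when α₁L₁ΔT − α₂L₂ΔT = L₂ − L₁ = 2.40×10⁻³ m
α₁L₁ = 3.21003×10⁻⁵, α₂L₂ = 2.301324×10⁻⁵ → Δ(αL) = 9.08706×10⁻⁶ m/K
ΔT = 2.40×10⁻³ / 9.08706×10⁻⁶ = 264.112 K, so T = 10.3 + 264.112 = 274.412 °C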